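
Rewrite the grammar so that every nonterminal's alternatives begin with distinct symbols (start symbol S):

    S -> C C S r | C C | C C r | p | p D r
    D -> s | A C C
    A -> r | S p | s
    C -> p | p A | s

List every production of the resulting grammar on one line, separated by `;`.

S -> C C S' | p S''; D -> s | A C C; A -> r | S p | s; C -> s | p C'; S' -> S r | ε | r; S'' -> ε | D r; C' -> ε | A

S has alternatives sharing prefix 'C C': factor to S → C C S' with S' → S r | ε | r.
S has alternatives sharing prefix 'p': factor to S → p S'' with S'' → ε | D r.
C has alternatives sharing prefix 'p': factor to C → p C' with C' → ε | A.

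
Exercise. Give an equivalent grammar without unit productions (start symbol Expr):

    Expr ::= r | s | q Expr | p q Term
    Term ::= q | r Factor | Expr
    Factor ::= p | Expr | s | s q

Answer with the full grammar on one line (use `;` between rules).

Unit pairs: Factor ⇒* {Expr}; Term ⇒* {Expr}.
Replace each nonterminal's rules with the union of the non-unit rules of every nonterminal it unit-derives.

Expr ::= r | s | q Expr | p q Term; Term ::= q | r Factor | r | s | q Expr | p q Term; Factor ::= p | s | s q | r | q Expr | p q Term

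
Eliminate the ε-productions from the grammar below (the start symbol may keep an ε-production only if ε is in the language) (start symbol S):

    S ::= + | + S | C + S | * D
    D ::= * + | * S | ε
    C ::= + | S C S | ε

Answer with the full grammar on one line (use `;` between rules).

S ::= + | + S | C + S | * D | *; D ::= * + | * S; C ::= + | S C S | S S

Nullable nonterminals: {C, D}.
ε ∉ L(G), so no ε-production is kept.
Expand every rule over subsets of its nullable positions: S → * D gives * D | *. C → S C S gives S C S | S S.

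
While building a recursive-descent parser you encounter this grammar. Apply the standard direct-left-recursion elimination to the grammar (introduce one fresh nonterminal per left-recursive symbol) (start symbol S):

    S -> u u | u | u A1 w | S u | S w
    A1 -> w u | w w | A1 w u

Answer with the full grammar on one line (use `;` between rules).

S, A1 are directly left-recursive.
For S: α = {u, w}, β = {u u, u, u A1 w}. Rewrite as S → β S' and S' → α S' | ε.
For A1: α = {w u}, β = {w u, w w}. Rewrite as A1 → β A1' and A1' → α A1' | ε.

S -> u u S' | u S' | u A1 w S'; A1 -> w u A1' | w w A1'; S' -> u S' | w S' | ε; A1' -> w u A1' | ε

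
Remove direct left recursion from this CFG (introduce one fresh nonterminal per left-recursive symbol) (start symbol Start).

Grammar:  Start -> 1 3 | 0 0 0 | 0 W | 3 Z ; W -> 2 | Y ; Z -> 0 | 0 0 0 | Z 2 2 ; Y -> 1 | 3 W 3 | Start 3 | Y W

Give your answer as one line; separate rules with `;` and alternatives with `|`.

Start -> 1 3 | 0 0 0 | 0 W | 3 Z; W -> 2 | Y; Z -> 0 Z1 | 0 0 0 Z1; Y -> 1 Y1 | 3 W 3 Y1 | Start 3 Y1; Z1 -> 2 2 Z1 | ε; Y1 -> W Y1 | ε

Left recursion appears on Z, Y.
For Z: α = {2 2}, β = {0, 0 0 0}. Rewrite as Z → β Z1 and Z1 → α Z1 | ε.
For Y: α = {W}, β = {1, 3 W 3, Start 3}. Rewrite as Y → β Y1 and Y1 → α Y1 | ε.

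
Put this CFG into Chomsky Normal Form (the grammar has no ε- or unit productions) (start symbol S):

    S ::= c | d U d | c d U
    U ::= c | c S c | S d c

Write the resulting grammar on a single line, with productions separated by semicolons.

Introduce a nonterminal for each terminal appearing in a rule of length ≥ 2: X1 → d, X2 → c.
Binarize each right-hand side of length ≥ 3 by chaining fresh nonterminals (Y1, Y2, …): affected rules were S → X1 U X1; S → X2 X1 U; U → X2 S X2; U → S X1 X2.

S ::= c | X1 Y1 | X2 Y2; U ::= c | X2 Y3 | S Y4; X1 ::= d; X2 ::= c; Y1 ::= U X1; Y2 ::= X1 U; Y3 ::= S X2; Y4 ::= X1 X2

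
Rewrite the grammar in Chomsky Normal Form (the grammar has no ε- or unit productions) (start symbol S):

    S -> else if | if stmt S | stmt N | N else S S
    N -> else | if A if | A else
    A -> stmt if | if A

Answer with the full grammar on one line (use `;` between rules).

S -> X1 X2 | X2 Y1 | X3 N | N Y2; N -> else | X2 Y4 | A X1; A -> X3 X2 | X2 A; X1 -> else; X2 -> if; X3 -> stmt; Y1 -> X3 S; Y2 -> X1 Y3; Y3 -> S S; Y4 -> A X2

Introduce a nonterminal for each terminal appearing in a rule of length ≥ 2: X1 → else, X2 → if, X3 → stmt.
Binarize each right-hand side of length ≥ 3 by chaining fresh nonterminals (Y1, Y2, …): affected rules were S → X2 X3 S; S → N X1 S S; N → X2 A X2.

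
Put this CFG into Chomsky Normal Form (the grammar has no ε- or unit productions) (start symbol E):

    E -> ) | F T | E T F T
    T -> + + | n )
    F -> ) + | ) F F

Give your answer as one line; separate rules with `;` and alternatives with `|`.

Introduce a nonterminal for each terminal appearing in a rule of length ≥ 2: X1 → +, X2 → n, X3 → ).
Binarize each right-hand side of length ≥ 3 by chaining fresh nonterminals (Y1, Y2, …): affected rules were E → E T F T; F → X3 F F.

E -> ) | F T | E Y1; T -> X1 X1 | X2 X3; F -> X3 X1 | X3 Y3; X1 -> +; X2 -> n; X3 -> ); Y1 -> T Y2; Y2 -> F T; Y3 -> F F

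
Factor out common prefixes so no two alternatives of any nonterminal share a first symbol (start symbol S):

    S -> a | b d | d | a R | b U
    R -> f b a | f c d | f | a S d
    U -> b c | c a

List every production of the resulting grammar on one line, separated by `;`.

S has alternatives sharing prefix 'a': factor to S → a S' with S' → ε | R.
S has alternatives sharing prefix 'b': factor to S → b S'' with S'' → d | U.
R has alternatives sharing prefix 'f': factor to R → f R' with R' → b a | c d | ε.

S -> d | a S' | b S''; R -> a S d | f R'; U -> b c | c a; S' -> ε | R; S'' -> d | U; R' -> b a | c d | ε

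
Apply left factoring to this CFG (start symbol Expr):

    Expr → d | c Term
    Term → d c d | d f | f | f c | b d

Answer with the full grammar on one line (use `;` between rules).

Expr → d | c Term; Term → b d | d Term1 | f Term2; Term1 → c d | f; Term2 → eps | c

Term has alternatives sharing prefix 'd': factor to Term → d Term1 with Term1 → c d | f.
Term has alternatives sharing prefix 'f': factor to Term → f Term2 with Term2 → ε | c.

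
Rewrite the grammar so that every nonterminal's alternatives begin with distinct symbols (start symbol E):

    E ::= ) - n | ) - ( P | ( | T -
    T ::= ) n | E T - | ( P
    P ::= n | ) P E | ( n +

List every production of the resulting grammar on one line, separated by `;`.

E has alternatives sharing prefix ') -': factor to E → ) - E' with E' → n | ( P.

E ::= ( | T - | ) - E'; T ::= ) n | E T - | ( P; P ::= n | ) P E | ( n +; E' ::= n | ( P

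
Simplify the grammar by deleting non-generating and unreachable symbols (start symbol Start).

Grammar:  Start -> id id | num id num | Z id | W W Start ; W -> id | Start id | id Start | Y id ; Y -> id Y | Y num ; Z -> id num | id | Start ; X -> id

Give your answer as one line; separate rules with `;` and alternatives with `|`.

Start -> id id | num id num | Z id | W W Start; W -> id | Start id | id Start; Z -> id num | id | Start

Generating nonterminals: {Start, W, X, Z}.
Reachable from Start after that: {Start, W, Z}.
Removed useless symbols: {X, Y} and every production mentioning them.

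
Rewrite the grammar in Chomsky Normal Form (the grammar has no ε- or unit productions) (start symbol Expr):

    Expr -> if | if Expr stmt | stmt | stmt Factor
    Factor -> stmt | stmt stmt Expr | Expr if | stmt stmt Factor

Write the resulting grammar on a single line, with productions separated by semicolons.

Introduce a nonterminal for each terminal appearing in a rule of length ≥ 2: X1 → if, X2 → stmt.
Binarize each right-hand side of length ≥ 3 by chaining fresh nonterminals (Y1, Y2, …): affected rules were Expr → X1 Expr X2; Factor → X2 X2 Expr; Factor → X2 X2 Factor.

Expr -> if | X1 Y1 | stmt | X2 Factor; Factor -> stmt | X2 Y2 | Expr X1 | X2 Y3; X1 -> if; X2 -> stmt; Y1 -> Expr X2; Y2 -> X2 Expr; Y3 -> X2 Factor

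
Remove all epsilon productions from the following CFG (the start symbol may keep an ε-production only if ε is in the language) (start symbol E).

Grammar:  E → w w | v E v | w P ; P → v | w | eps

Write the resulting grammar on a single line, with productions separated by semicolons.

Nullable nonterminals: {P}.
ε ∉ L(G), so no ε-production is kept.
Expand every rule over subsets of its nullable positions: E → w P gives w P | w.

E → w w | v E v | w P | w; P → v | w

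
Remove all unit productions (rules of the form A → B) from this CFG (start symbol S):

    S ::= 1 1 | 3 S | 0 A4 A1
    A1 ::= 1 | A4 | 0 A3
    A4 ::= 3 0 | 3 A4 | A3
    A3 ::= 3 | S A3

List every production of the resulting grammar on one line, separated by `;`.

Unit pairs: A1 ⇒* {A3, A4}; A4 ⇒* {A3}.
For every A with A ⇒* B via unit rules, add B's non-unit alternatives to A; then delete every rule of the form X → Y.

S ::= 1 1 | 3 S | 0 A4 A1; A1 ::= 3 0 | 3 A4 | 1 | 0 A3 | 3 | S A3; A4 ::= 3 0 | 3 A4 | 3 | S A3; A3 ::= 3 | S A3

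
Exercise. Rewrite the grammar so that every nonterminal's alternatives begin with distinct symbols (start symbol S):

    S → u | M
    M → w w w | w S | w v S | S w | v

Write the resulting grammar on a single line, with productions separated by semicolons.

M has alternatives sharing prefix 'w': factor to M → w M' with M' → w w | S | v S.

S → u | M; M → S w | v | w M'; M' → w w | S | v S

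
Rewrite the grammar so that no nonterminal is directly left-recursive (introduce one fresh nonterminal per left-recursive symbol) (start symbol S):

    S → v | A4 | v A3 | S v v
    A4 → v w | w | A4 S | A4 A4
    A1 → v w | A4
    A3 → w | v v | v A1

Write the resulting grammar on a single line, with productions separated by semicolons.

S → v S' | A4 S' | v A3 S'; A4 → v w A4' | w A4'; A1 → v w | A4; A3 → w | v v | v A1; S' → v v S' | ε; A4' → S A4' | A4 A4' | ε

Directly left-recursive nonterminals: S, A4.
For S: α = {v v}, β = {v, A4, v A3}. Rewrite as S → β S' and S' → α S' | ε.
For A4: α = {S, A4}, β = {v w, w}. Rewrite as A4 → β A4' and A4' → α A4' | ε.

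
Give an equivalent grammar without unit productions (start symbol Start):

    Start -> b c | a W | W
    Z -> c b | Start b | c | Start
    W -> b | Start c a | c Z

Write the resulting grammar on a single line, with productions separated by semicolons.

Unit pairs: Start ⇒* {W}; Z ⇒* {Start, W}.
For every A with A ⇒* B via unit rules, add B's non-unit alternatives to A; then delete every rule of the form X → Y.

Start -> b c | a W | b | Start c a | c Z; Z -> c b | Start b | c | b c | a W | b | Start c a | c Z; W -> b | Start c a | c Z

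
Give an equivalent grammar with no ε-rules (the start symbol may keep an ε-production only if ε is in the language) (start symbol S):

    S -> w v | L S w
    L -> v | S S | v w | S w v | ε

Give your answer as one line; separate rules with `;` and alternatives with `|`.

S -> w v | L S w | S w; L -> v | S S | v w | S w v

Nullable set = {L}.
ε ∉ L(G), so no ε-production is kept.
Expand every rule over subsets of its nullable positions: S → L S w gives L S w | S w.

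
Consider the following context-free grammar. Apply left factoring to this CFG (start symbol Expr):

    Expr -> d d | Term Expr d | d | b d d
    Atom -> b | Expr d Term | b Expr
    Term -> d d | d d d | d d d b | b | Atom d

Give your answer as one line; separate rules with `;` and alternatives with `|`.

Expr -> Term Expr d | b d d | d Expr1; Atom -> Expr d Term | b Atom1; Term -> b | Atom d | d d Term1; Expr1 -> d | ε; Atom1 -> ε | Expr; Term1 -> ε | d Term11; Term11 -> ε | b

Expr has alternatives sharing prefix 'd': factor to Expr → d Expr1 with Expr1 → d | ε.
Atom has alternatives sharing prefix 'b': factor to Atom → b Atom1 with Atom1 → ε | Expr.
Term has alternatives sharing prefix 'd d': factor to Term → d d Term1 with Term1 → ε | d | d b.
Term1 has alternatives sharing prefix 'd': factor to Term1 → d Term11 with Term11 → ε | b.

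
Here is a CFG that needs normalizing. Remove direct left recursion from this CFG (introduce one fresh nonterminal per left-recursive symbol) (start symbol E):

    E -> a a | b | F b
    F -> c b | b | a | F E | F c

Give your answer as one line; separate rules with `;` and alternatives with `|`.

E -> a a | b | F b; F -> c b F' | b F' | a F'; F' -> E F' | c F' | ε

Left recursion appears on F.
For F: α = {E, c}, β = {c b, b, a}. Rewrite as F → β F' and F' → α F' | ε.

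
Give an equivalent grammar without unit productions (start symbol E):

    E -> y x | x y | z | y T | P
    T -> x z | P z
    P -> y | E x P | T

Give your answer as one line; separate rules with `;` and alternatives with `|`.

E -> y x | x y | z | y T | y | E x P | x z | P z; T -> x z | P z; P -> y | E x P | x z | P z

Unit pairs: E ⇒* {P, T}; P ⇒* {T}.
For each unit pair (A, B), copy every non-unit production of B to A, then drop all unit productions.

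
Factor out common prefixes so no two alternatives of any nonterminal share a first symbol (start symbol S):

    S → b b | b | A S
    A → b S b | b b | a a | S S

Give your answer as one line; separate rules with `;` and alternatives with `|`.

S → A S | b S'; A → a a | S S | b A'; S' → b | ε; A' → S b | b

S has alternatives sharing prefix 'b': factor to S → b S' with S' → b | ε.
A has alternatives sharing prefix 'b': factor to A → b A' with A' → S b | b.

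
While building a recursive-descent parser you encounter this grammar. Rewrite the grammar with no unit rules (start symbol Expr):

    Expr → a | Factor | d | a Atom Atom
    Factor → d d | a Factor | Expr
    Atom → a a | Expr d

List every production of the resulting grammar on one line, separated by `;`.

Expr → d d | a Factor | a | d | a Atom Atom; Factor → d d | a Factor | a | d | a Atom Atom; Atom → a a | Expr d

Unit pairs: Expr ⇒* {Factor}; Factor ⇒* {Expr}.
For each unit pair (A, B), copy every non-unit production of B to A, then drop all unit productions.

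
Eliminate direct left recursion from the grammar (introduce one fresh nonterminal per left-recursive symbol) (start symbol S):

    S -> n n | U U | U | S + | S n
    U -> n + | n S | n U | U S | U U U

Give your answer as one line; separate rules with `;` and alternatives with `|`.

Left recursion appears on S, U.
For S: α = {+, n}, β = {n n, U U, U}. Rewrite as S → β S' and S' → α S' | ε.
For U: α = {S, U U}, β = {n +, n S, n U}. Rewrite as U → β U' and U' → α U' | ε.

S -> n n S' | U U S' | U S'; U -> n + U' | n S U' | n U U'; S' -> + S' | n S' | ε; U' -> S U' | U U U' | ε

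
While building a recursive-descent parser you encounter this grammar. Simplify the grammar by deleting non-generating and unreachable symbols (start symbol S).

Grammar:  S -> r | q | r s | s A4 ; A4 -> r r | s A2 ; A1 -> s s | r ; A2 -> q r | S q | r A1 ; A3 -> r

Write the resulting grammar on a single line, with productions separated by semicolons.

Generating nonterminals: {A1, A2, A3, A4, S}.
Reachable from S after that: {A1, A2, A4, S}.
Removed useless symbols: {A3} and every production mentioning them.

S -> r | q | r s | s A4; A4 -> r r | s A2; A1 -> s s | r; A2 -> q r | S q | r A1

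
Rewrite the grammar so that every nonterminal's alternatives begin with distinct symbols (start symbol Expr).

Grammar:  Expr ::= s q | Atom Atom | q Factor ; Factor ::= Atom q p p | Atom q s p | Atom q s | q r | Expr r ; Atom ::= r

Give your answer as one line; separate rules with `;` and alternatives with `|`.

Expr ::= s q | Atom Atom | q Factor; Factor ::= q r | Expr r | Atom q Factor1; Atom ::= r; Factor1 ::= p p | s Factor11; Factor11 ::= p | ε

Factor has alternatives sharing prefix 'Atom q': factor to Factor → Atom q Factor1 with Factor1 → p p | s p | s.
Factor1 has alternatives sharing prefix 's': factor to Factor1 → s Factor11 with Factor11 → p | ε.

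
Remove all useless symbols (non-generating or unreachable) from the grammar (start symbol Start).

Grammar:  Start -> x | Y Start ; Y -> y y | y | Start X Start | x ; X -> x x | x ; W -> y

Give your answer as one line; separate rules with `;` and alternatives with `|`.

Generating nonterminals: {Start, W, X, Y}.
Reachable from Start after that: {Start, X, Y}.
Removed useless symbols: {W} and every production mentioning them.

Start -> x | Y Start; Y -> y y | y | Start X Start | x; X -> x x | x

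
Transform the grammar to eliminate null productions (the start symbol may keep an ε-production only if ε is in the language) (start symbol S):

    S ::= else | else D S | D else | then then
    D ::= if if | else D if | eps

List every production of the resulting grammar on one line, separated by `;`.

Nullable nonterminals: {D}.
ε ∉ L(G), so no ε-production is kept.
Add the nullable-subset variants: S → else D S gives else D S | else S. D → else D if gives else D if | else if.

S ::= else | else D S | else S | D else | then then; D ::= if if | else D if | else if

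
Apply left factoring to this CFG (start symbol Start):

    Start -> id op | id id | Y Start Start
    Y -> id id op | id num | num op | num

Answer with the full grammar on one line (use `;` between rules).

Start -> Y Start Start | id Start1; Y -> id Y1 | num Y2; Start1 -> op | id; Y1 -> id op | num; Y2 -> op | ε

Start has alternatives sharing prefix 'id': factor to Start → id Start1 with Start1 → op | id.
Y has alternatives sharing prefix 'id': factor to Y → id Y1 with Y1 → id op | num.
Y has alternatives sharing prefix 'num': factor to Y → num Y2 with Y2 → op | ε.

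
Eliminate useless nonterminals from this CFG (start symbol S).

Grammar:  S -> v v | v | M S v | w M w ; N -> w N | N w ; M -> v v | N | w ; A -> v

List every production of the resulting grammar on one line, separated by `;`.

Generating nonterminals: {A, M, S}.
Reachable from S after that: {M, S}.
Removed useless symbols: {A, N} and every production mentioning them.

S -> v v | v | M S v | w M w; M -> v v | w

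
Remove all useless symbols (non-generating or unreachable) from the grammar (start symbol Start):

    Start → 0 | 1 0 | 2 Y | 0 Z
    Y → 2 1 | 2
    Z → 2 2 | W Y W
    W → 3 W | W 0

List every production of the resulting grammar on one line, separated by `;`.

Start → 0 | 1 0 | 2 Y | 0 Z; Y → 2 1 | 2; Z → 2 2

Generating nonterminals: {Start, Y, Z}.
Reachable from Start after that: {Start, Y, Z}.
Removed useless symbols: {W} and every production mentioning them.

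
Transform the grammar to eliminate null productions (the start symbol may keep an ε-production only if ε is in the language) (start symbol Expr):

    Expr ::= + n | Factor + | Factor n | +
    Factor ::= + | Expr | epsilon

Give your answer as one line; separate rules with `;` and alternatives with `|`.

Expr ::= + n | Factor + | + | Factor n | n; Factor ::= + | Expr

Nullable set = {Factor}.
ε ∉ L(G), so no ε-production is kept.
For each production, add variants omitting each subset of nullable occurrences: Expr → Factor + gives Factor + | +. Expr → Factor n gives Factor n | n.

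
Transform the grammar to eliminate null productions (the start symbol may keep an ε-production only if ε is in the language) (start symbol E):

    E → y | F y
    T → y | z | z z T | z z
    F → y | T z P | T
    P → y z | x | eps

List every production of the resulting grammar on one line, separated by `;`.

E → y | F y; T → y | z | z z T | z z; F → y | T z P | T z | T; P → y z | x

The nullable symbols are {P}.
ε ∉ L(G), so no ε-production is kept.
For each production, add variants omitting each subset of nullable occurrences: F → T z P gives T z P | T z.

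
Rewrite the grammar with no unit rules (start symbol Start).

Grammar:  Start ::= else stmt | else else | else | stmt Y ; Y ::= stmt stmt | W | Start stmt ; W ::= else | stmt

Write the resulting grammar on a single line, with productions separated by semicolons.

Unit pairs: Y ⇒* {W}.
For every A with A ⇒* B via unit rules, add B's non-unit alternatives to A; then delete every rule of the form X → Y.

Start ::= else stmt | else else | else | stmt Y; Y ::= else | stmt | stmt stmt | Start stmt; W ::= else | stmt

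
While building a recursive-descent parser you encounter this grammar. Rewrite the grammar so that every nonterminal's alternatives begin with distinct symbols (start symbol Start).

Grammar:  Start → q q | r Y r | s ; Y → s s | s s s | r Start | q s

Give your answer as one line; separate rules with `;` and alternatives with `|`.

Start → q q | r Y r | s; Y → r Start | q s | s s Y1; Y1 → eps | s

Y has alternatives sharing prefix 's s': factor to Y → s s Y1 with Y1 → ε | s.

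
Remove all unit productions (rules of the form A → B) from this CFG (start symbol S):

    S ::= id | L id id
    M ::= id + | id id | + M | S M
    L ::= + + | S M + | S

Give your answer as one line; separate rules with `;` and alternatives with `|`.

S ::= id | L id id; M ::= id + | id id | + M | S M; L ::= + + | S M + | id | L id id

Unit pairs: L ⇒* {S}.
For every A with A ⇒* B via unit rules, add B's non-unit alternatives to A; then delete every rule of the form X → Y.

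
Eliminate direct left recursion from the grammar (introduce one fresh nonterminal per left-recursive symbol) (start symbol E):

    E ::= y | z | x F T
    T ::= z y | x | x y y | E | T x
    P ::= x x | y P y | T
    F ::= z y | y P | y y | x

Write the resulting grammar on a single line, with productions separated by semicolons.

E ::= y | z | x F T; T ::= z y T' | x T' | x y y T' | E T'; P ::= x x | y P y | T; F ::= z y | y P | y y | x; T' ::= x T' | epsilon

T is directly left-recursive.
For T: α = {x}, β = {z y, x, x y y, E}. Rewrite as T → β T' and T' → α T' | ε.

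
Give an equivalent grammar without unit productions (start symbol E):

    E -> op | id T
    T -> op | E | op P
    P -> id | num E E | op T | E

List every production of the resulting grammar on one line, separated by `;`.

Unit pairs: P ⇒* {E}; T ⇒* {E}.
Replace each nonterminal's rules with the union of the non-unit rules of every nonterminal it unit-derives.

E -> op | id T; T -> op | id T | op P; P -> op | id T | id | num E E | op T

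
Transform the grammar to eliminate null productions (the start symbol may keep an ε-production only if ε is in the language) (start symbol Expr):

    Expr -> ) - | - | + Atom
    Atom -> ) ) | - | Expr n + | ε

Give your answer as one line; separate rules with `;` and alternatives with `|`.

Nullable set = {Atom}.
ε ∉ L(G), so no ε-production is kept.
Expand every rule over subsets of its nullable positions: Expr → + Atom gives + Atom | +.

Expr -> ) - | - | + Atom | +; Atom -> ) ) | - | Expr n +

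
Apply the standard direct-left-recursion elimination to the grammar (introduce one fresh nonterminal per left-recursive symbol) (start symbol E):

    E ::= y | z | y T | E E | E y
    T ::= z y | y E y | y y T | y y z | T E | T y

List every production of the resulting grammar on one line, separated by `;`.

E ::= y E' | z E' | y T E'; T ::= z y T' | y E y T' | y y T T' | y y z T'; E' ::= E E' | y E' | epsilon; T' ::= E T' | y T' | epsilon

E, T are directly left-recursive.
For E: α = {E, y}, β = {y, z, y T}. Rewrite as E → β E' and E' → α E' | ε.
For T: α = {E, y}, β = {z y, y E y, y y T, y y z}. Rewrite as T → β T' and T' → α T' | ε.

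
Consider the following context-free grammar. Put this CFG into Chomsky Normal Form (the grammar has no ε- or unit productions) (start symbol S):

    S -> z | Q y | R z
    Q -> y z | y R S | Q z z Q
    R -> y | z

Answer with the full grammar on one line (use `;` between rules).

S -> z | Q X1 | R X2; Q -> X1 X2 | X1 Y1 | Q Y2; R -> y | z; X1 -> y; X2 -> z; Y1 -> R S; Y2 -> X2 Y3; Y3 -> X2 Q

Introduce a nonterminal for each terminal appearing in a rule of length ≥ 2: X1 → y, X2 → z.
Binarize each right-hand side of length ≥ 3 by chaining fresh nonterminals (Y1, Y2, …): affected rules were Q → X1 R S; Q → Q X2 X2 Q.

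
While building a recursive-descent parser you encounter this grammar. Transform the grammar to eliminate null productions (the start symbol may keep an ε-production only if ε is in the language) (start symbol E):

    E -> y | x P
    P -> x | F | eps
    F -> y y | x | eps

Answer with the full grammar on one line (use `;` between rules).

E -> y | x P | x; P -> x | F; F -> y y | x

Nullable set = {F, P}.
ε ∉ L(G), so no ε-production is kept.
For each production, add variants omitting each subset of nullable occurrences: E → x P gives x P | x.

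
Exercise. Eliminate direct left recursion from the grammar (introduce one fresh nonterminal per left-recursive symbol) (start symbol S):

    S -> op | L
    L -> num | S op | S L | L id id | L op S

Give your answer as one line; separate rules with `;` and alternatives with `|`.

Directly left-recursive nonterminal: L.
For L: α = {id id, op S}, β = {num, S op, S L}. Rewrite as L → β L' and L' → α L' | ε.

S -> op | L; L -> num L' | S op L' | S L L'; L' -> id id L' | op S L' | eps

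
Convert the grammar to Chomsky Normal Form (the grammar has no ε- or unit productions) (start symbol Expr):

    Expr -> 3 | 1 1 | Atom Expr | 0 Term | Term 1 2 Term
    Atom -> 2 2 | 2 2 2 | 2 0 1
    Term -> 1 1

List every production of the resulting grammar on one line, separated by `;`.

Expr -> 3 | X1 X1 | Atom Expr | X2 Term | Term Y1; Atom -> X3 X3 | X3 Y3 | X3 Y4; Term -> X1 X1; X1 -> 1; X2 -> 0; X3 -> 2; Y1 -> X1 Y2; Y2 -> X3 Term; Y3 -> X3 X3; Y4 -> X2 X1

Introduce a nonterminal for each terminal appearing in a rule of length ≥ 2: X1 → 1, X2 → 0, X3 → 2.
Binarize each right-hand side of length ≥ 3 by chaining fresh nonterminals (Y1, Y2, …): affected rules were Expr → Term X1 X3 Term; Atom → X3 X3 X3; Atom → X3 X2 X1.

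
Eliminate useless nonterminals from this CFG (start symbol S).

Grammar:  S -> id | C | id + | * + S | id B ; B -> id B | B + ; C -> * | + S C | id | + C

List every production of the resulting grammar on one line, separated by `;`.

S -> id | C | id + | * + S; C -> * | + S C | id | + C

Generating nonterminals: {C, S}.
Reachable from S after that: {C, S}.
Removed useless symbols: {B} and every production mentioning them.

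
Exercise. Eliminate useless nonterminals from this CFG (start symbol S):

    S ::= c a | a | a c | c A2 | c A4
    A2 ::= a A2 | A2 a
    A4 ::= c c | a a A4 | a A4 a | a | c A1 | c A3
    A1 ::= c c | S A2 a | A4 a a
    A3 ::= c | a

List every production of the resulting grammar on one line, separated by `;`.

Generating nonterminals: {A1, A3, A4, S}.
Reachable from S after that: {A1, A3, A4, S}.
Removed useless symbols: {A2} and every production mentioning them.

S ::= c a | a | a c | c A4; A4 ::= c c | a a A4 | a A4 a | a | c A1 | c A3; A1 ::= c c | A4 a a; A3 ::= c | a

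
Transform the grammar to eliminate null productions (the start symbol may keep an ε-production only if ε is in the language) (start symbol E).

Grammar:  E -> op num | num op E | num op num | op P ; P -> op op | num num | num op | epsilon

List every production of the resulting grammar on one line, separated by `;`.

Nullable nonterminals: {P}.
ε ∉ L(G), so no ε-production is kept.
Expand every rule over subsets of its nullable positions: E → op P gives op P | op.

E -> op num | num op E | num op num | op P | op; P -> op op | num num | num op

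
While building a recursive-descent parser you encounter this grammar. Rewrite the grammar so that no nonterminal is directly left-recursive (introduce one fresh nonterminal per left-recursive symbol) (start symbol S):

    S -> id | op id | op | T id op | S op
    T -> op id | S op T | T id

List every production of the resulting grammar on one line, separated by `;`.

S -> id S' | op id S' | op S' | T id op S'; T -> op id T' | S op T T'; S' -> op S' | eps; T' -> id T' | eps

Left recursion appears on S, T.
For S: α = {op}, β = {id, op id, op, T id op}. Rewrite as S → β S' and S' → α S' | ε.
For T: α = {id}, β = {op id, S op T}. Rewrite as T → β T' and T' → α T' | ε.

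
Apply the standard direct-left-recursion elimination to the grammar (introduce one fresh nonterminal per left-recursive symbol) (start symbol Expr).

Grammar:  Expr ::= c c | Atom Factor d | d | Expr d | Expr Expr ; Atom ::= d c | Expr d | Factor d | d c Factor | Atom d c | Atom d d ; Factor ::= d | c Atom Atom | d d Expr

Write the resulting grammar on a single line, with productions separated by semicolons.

Expr ::= c c Expr1 | Atom Factor d Expr1 | d Expr1; Atom ::= d c Atom1 | Expr d Atom1 | Factor d Atom1 | d c Factor Atom1; Factor ::= d | c Atom Atom | d d Expr; Expr1 ::= d Expr1 | Expr Expr1 | ε; Atom1 ::= d c Atom1 | d d Atom1 | ε

Expr, Atom are directly left-recursive.
For Expr: α = {d, Expr}, β = {c c, Atom Factor d, d}. Rewrite as Expr → β Expr1 and Expr1 → α Expr1 | ε.
For Atom: α = {d c, d d}, β = {d c, Expr d, Factor d, d c Factor}. Rewrite as Atom → β Atom1 and Atom1 → α Atom1 | ε.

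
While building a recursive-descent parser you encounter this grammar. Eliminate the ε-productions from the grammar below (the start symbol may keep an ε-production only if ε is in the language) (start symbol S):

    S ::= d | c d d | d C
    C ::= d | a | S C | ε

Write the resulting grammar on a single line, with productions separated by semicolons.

S ::= d | c d d | d C; C ::= d | a | S C | S

Nullable nonterminals: {C}.
ε ∉ L(G), so no ε-production is kept.
For each production, add variants omitting each subset of nullable occurrences: C → S C gives S C | S.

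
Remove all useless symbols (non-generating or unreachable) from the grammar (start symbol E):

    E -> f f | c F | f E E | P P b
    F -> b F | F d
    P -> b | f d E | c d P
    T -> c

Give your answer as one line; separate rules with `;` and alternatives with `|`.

E -> f f | f E E | P P b; P -> b | f d E | c d P

Generating nonterminals: {E, P, T}.
Reachable from E after that: {E, P}.
Removed useless symbols: {F, T} and every production mentioning them.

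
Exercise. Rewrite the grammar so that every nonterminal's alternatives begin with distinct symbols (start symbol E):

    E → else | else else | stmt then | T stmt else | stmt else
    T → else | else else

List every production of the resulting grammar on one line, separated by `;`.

E has alternatives sharing prefix 'else': factor to E → else E' with E' → ε | else.
E has alternatives sharing prefix 'stmt': factor to E → stmt E'' with E'' → then | else.
T has alternatives sharing prefix 'else': factor to T → else T' with T' → ε | else.

E → T stmt else | else E' | stmt E''; T → else T'; E' → ε | else; E'' → then | else; T' → ε | else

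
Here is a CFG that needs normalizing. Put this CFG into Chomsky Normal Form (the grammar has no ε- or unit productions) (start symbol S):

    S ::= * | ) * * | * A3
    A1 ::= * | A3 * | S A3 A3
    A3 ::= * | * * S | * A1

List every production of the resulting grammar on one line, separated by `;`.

Introduce a nonterminal for each terminal appearing in a rule of length ≥ 2: X1 → ), X2 → *.
Binarize each right-hand side of length ≥ 3 by chaining fresh nonterminals (Y1, Y2, …): affected rules were S → X1 X2 X2; A1 → S A3 A3; A3 → X2 X2 S.

S ::= * | X1 Y1 | X2 A3; A1 ::= * | A3 X2 | S Y2; A3 ::= * | X2 Y3 | X2 A1; X1 ::= ); X2 ::= *; Y1 ::= X2 X2; Y2 ::= A3 A3; Y3 ::= X2 S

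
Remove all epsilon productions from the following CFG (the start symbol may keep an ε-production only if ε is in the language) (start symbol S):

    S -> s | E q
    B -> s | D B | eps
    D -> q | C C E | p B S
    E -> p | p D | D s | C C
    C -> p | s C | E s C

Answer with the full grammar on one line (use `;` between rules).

The nullable symbols are {B}.
ε ∉ L(G), so no ε-production is kept.
For each production, add variants omitting each subset of nullable occurrences: B → D B gives D B | D. D → p B S gives p B S | p S.

S -> s | E q; B -> s | D B | D; D -> q | C C E | p B S | p S; E -> p | p D | D s | C C; C -> p | s C | E s C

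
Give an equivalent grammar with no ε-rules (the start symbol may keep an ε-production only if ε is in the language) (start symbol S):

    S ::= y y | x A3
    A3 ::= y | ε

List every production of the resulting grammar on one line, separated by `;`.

Nullable nonterminals: {A3}.
ε ∉ L(G), so no ε-production is kept.
Add the nullable-subset variants: S → x A3 gives x A3 | x.

S ::= y y | x A3 | x; A3 ::= y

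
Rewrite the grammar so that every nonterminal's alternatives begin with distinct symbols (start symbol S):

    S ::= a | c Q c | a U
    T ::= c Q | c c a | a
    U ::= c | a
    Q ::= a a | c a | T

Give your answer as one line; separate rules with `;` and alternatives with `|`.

S ::= c Q c | a S'; T ::= a | c T'; U ::= c | a; Q ::= a a | c a | T; S' ::= ε | U; T' ::= Q | c a

S has alternatives sharing prefix 'a': factor to S → a S' with S' → ε | U.
T has alternatives sharing prefix 'c': factor to T → c T' with T' → Q | c a.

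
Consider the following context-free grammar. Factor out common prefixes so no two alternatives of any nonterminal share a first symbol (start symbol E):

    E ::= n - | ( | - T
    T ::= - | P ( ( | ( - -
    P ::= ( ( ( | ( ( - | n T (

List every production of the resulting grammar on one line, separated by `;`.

E ::= n - | ( | - T; T ::= - | P ( ( | ( - -; P ::= n T ( | ( ( P'; P' ::= ( | -

P has alternatives sharing prefix '( (': factor to P → ( ( P' with P' → ( | -.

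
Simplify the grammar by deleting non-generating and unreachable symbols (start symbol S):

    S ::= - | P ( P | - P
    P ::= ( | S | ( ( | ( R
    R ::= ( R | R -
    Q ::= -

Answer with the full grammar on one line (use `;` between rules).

S ::= - | P ( P | - P; P ::= ( | S | ( (

Generating nonterminals: {P, Q, S}.
Reachable from S after that: {P, S}.
Removed useless symbols: {Q, R} and every production mentioning them.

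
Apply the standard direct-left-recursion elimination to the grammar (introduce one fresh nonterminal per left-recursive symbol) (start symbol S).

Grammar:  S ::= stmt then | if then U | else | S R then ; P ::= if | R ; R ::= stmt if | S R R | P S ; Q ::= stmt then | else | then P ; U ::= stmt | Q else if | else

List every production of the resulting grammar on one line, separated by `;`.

S is directly left-recursive.
For S: α = {R then}, β = {stmt then, if then U, else}. Rewrite as S → β S' and S' → α S' | ε.

S ::= stmt then S' | if then U S' | else S'; P ::= if | R; R ::= stmt if | S R R | P S; Q ::= stmt then | else | then P; U ::= stmt | Q else if | else; S' ::= R then S' | eps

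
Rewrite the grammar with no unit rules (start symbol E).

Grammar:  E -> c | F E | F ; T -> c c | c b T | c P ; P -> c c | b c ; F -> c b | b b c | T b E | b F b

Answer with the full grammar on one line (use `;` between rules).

Unit pairs: E ⇒* {F}.
For every A with A ⇒* B via unit rules, add B's non-unit alternatives to A; then delete every rule of the form X → Y.

E -> c | F E | c b | b b c | T b E | b F b; T -> c c | c b T | c P; P -> c c | b c; F -> c b | b b c | T b E | b F b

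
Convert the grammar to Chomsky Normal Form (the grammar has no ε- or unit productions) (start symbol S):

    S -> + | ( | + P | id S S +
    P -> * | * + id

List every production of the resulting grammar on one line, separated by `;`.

S -> + | ( | X1 P | X2 Y1; P -> * | X3 Y3; X1 -> +; X2 -> id; X3 -> *; Y1 -> S Y2; Y2 -> S X1; Y3 -> X1 X2

Introduce a nonterminal for each terminal appearing in a rule of length ≥ 2: X1 → +, X2 → id, X3 → *.
Binarize each right-hand side of length ≥ 3 by chaining fresh nonterminals (Y1, Y2, …): affected rules were S → X2 S S X1; P → X3 X1 X2.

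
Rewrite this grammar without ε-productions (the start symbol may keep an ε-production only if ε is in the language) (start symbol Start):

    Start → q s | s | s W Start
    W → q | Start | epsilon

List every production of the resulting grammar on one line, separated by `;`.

Start → q s | s | s W Start | s Start; W → q | Start

Nullable nonterminals: {W}.
ε ∉ L(G), so no ε-production is kept.
For each production, add variants omitting each subset of nullable occurrences: Start → s W Start gives s W Start | s Start.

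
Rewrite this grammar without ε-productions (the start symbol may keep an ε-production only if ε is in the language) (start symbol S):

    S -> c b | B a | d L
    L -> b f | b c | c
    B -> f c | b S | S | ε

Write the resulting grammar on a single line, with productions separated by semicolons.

The nullable symbols are {B}.
ε ∉ L(G), so no ε-production is kept.
For each production, add variants omitting each subset of nullable occurrences: S → B a gives B a | a.

S -> c b | B a | a | d L; L -> b f | b c | c; B -> f c | b S | S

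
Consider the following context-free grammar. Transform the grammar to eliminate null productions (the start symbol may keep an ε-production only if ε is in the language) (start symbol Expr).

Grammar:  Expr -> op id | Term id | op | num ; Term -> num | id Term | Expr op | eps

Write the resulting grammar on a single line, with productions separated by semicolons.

The nullable symbols are {Term}.
ε ∉ L(G), so no ε-production is kept.
Expand every rule over subsets of its nullable positions: Expr → Term id gives Term id | id. Term → id Term gives id Term | id.

Expr -> op id | Term id | id | op | num; Term -> num | id Term | id | Expr op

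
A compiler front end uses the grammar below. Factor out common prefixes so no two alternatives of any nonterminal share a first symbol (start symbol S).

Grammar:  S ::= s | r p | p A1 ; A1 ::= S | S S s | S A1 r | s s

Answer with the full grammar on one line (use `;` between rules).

S ::= s | r p | p A1; A1 ::= s s | S A1'; A1' ::= ε | S s | A1 r

A1 has alternatives sharing prefix 'S': factor to A1 → S A1' with A1' → ε | S s | A1 r.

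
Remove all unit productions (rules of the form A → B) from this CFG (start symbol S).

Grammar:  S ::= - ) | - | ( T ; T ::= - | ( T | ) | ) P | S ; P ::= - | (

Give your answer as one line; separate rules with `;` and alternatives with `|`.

Unit pairs: T ⇒* {S}.
Replace each nonterminal's rules with the union of the non-unit rules of every nonterminal it unit-derives.

S ::= - ) | - | ( T; T ::= - ) | - | ( T | ) | ) P; P ::= - | (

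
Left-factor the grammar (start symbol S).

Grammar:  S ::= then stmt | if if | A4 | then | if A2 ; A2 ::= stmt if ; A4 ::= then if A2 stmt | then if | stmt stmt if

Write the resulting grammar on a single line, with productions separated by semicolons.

S has alternatives sharing prefix 'then': factor to S → then S' with S' → stmt | ε.
S has alternatives sharing prefix 'if': factor to S → if S'' with S'' → if | A2.
A4 has alternatives sharing prefix 'then if': factor to A4 → then if A4' with A4' → A2 stmt | ε.

S ::= A4 | then S' | if S''; A2 ::= stmt if; A4 ::= stmt stmt if | then if A4'; S' ::= stmt | ε; S'' ::= if | A2; A4' ::= A2 stmt | ε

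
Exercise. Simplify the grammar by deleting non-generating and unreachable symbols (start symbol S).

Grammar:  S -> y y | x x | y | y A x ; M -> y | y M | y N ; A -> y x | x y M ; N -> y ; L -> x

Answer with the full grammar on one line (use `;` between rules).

Generating nonterminals: {A, L, M, N, S}.
Reachable from S after that: {A, M, N, S}.
Removed useless symbols: {L} and every production mentioning them.

S -> y y | x x | y | y A x; M -> y | y M | y N; A -> y x | x y M; N -> y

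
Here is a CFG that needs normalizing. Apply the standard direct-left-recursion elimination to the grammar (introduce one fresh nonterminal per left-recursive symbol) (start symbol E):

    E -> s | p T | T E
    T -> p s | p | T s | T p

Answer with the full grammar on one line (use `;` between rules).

E -> s | p T | T E; T -> p s T' | p T'; T' -> s T' | p T' | ε

Directly left-recursive nonterminal: T.
For T: α = {s, p}, β = {p s, p}. Rewrite as T → β T' and T' → α T' | ε.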